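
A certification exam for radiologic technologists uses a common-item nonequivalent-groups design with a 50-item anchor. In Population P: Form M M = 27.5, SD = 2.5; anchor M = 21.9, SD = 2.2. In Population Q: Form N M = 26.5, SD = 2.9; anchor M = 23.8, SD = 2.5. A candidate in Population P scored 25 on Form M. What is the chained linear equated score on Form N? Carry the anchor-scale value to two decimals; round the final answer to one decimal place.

21.7

Form M → anchor (Population P): v = (2.2/2.5)(25 − 27.5) + 21.9 = 19.70
anchor → Form N (Population Q): y = (2.9/2.5)(19.70 − 23.8) + 26.5 = 21.7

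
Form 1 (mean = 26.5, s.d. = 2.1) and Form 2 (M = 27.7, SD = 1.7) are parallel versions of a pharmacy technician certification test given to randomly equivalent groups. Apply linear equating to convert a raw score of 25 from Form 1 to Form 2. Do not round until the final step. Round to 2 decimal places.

26.49

Linear equating: y = (SD_Y/SD_X)(x − M_X) + M_Y
y = (1.7/2.1)(25 − 26.5) + 27.7
y = 0.809524 × -1.5 + 27.7 = -1.2143 + 27.7 = 26.49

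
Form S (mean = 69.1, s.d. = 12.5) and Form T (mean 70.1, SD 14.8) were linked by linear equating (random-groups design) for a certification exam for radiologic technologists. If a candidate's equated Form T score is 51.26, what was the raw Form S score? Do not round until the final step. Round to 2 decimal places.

53.19

Invert y = (SD_Y/SD_X)(x − M_X) + M_Y:
x = (SD_X/SD_Y)(y − M_Y) + M_X = (12.5/14.8)(51.26 − 70.1) + 69.1
x = 0.844595 × -18.840 + 69.1 = 53.19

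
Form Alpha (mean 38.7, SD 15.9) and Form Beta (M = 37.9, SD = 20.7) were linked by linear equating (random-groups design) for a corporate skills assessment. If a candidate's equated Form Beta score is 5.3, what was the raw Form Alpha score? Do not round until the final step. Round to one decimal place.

13.7

Invert y = (SD_Y/SD_X)(x − M_X) + M_Y:
x = (SD_X/SD_Y)(y − M_Y) + M_X = (15.9/20.7)(5.3 − 37.9) + 38.7
x = 0.768116 × -32.600 + 38.7 = 13.7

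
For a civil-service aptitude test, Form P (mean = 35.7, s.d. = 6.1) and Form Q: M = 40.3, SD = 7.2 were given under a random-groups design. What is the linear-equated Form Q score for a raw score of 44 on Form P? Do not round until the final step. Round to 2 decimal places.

50.10

Linear equating: y = (SD_Y/SD_X)(x − M_X) + M_Y
y = (7.2/6.1)(44 − 35.7) + 40.3
y = 1.180328 × 8.3 + 40.3 = 9.7967 + 40.3 = 50.10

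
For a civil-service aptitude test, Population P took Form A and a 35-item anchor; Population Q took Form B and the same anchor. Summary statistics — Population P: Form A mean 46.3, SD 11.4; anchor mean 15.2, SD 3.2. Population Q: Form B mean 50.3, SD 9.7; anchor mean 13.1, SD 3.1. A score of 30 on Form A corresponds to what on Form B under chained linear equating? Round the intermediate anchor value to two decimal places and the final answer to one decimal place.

Form A → anchor (Population P): v = (3.2/11.4)(30 − 46.3) + 15.2 = 10.62
anchor → Form B (Population Q): y = (9.7/3.1)(10.62 − 13.1) + 50.3 = 42.5

42.5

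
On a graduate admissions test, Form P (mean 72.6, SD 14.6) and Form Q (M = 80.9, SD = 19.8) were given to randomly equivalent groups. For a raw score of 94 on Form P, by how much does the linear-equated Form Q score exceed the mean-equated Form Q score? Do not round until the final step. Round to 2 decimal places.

Mean-equated: 94 + (80.9 − 72.6) = 102.30
Linear-equated: (19.8/14.6)(94 − 72.6) + 80.9 = 109.922
Difference = 109.922 − 102.30 = 7.62

7.62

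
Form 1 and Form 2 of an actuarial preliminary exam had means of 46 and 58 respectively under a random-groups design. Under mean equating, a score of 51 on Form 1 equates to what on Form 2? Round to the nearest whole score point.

63

Mean equating: y = x + (M_Y − M_X) = 51 + (58 − 46) = 63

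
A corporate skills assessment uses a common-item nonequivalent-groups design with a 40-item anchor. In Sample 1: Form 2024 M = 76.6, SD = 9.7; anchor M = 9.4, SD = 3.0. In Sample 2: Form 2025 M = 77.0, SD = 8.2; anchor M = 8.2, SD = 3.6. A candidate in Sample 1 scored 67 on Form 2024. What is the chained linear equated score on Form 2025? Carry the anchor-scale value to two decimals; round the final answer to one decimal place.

Form 2024 → anchor (Sample 1): v = (3.0/9.7)(67 − 76.6) + 9.4 = 6.43
anchor → Form 2025 (Sample 2): y = (8.2/3.6)(6.43 − 8.2) + 77.0 = 73.0

73.0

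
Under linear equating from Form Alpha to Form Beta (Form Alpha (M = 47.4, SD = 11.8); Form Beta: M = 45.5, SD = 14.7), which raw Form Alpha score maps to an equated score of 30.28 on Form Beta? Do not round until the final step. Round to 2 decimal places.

Invert y = (SD_Y/SD_X)(x − M_X) + M_Y:
x = (SD_X/SD_Y)(y − M_Y) + M_X = (11.8/14.7)(30.28 − 45.5) + 47.4
x = 0.802721 × -15.220 + 47.4 = 35.18

35.18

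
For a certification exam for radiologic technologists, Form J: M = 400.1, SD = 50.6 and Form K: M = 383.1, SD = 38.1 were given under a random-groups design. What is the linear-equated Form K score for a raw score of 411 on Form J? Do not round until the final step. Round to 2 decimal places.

391.31

Linear equating: y = (SD_Y/SD_X)(x − M_X) + M_Y
y = (38.1/50.6)(411 − 400.1) + 383.1
y = 0.752964 × 10.9 + 383.1 = 8.2073 + 383.1 = 391.31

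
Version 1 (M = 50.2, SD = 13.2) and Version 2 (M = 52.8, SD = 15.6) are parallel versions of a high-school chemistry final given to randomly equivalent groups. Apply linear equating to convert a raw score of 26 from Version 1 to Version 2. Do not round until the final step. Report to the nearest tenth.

Linear equating: y = (SD_Y/SD_X)(x − M_X) + M_Y
y = (15.6/13.2)(26 − 50.2) + 52.8
y = 1.181818 × -24.2 + 52.8 = -28.6000 + 52.8 = 24.2

24.2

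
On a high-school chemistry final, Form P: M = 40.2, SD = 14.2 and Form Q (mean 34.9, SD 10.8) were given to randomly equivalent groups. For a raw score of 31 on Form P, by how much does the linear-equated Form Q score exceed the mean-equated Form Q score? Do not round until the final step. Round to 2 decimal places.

Mean-equated: 31 + (34.9 − 40.2) = 25.70
Linear-equated: (10.8/14.2)(31 − 40.2) + 34.9 = 27.903
Difference = 27.903 − 25.70 = 2.20

2.20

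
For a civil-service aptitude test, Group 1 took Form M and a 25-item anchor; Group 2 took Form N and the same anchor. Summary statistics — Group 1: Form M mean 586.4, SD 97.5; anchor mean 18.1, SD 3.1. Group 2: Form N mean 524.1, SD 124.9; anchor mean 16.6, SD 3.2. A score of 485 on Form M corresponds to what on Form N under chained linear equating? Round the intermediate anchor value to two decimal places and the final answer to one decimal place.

457.0

Form M → anchor (Group 1): v = (3.1/97.5)(485 − 586.4) + 18.1 = 14.88
anchor → Form N (Group 2): y = (124.9/3.2)(14.88 − 16.6) + 524.1 = 457.0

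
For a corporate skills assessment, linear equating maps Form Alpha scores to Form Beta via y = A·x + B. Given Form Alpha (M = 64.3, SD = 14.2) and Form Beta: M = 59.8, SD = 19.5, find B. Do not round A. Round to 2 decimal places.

-28.50

A = SD_Y / SD_X = 19.5 / 14.2 = 1.373239
B = M_Y − A·M_X = 59.8 − 1.373239 × 64.3 = -28.50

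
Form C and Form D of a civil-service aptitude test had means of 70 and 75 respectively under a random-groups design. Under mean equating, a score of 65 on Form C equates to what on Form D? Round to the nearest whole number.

Mean equating: y = x + (M_Y − M_X) = 65 + (75 − 70) = 70

70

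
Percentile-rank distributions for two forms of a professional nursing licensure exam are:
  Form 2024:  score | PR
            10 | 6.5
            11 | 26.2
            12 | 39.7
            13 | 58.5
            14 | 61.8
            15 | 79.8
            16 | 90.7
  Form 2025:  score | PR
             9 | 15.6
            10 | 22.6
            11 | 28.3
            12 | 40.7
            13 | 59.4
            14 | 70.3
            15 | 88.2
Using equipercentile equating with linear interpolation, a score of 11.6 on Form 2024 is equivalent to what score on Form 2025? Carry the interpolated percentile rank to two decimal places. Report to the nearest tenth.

11.5

PR of 11.6 on Form 2024: 26.2 + (11.6 − 11)/(12 − 11) × (39.7 − 26.2) = 34.30
On Form 2025, PR 34.30 falls between score 11 (PR 28.3) and 12 (PR 40.7).
Interpolate: 11 + (34.30 − 28.3)/(40.7 − 28.3) × (12 − 11) = 11.5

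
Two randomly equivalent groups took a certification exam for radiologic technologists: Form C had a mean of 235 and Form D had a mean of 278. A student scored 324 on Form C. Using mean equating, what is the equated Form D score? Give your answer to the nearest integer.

367

Mean equating: y = x + (M_Y − M_X) = 324 + (278 − 235) = 367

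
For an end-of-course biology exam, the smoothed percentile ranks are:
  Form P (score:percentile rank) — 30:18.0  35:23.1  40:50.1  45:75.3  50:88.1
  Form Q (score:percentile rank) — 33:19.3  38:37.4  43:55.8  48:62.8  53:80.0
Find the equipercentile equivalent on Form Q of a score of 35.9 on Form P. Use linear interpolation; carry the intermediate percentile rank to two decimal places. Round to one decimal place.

35.4

PR of 35.9 on Form P: 23.1 + (35.9 − 35)/(40 − 35) × (50.1 − 23.1) = 27.96
On Form Q, PR 27.96 falls between score 33 (PR 19.3) and 38 (PR 37.4).
Interpolate: 33 + (27.96 − 19.3)/(37.4 − 19.3) × (38 − 33) = 35.4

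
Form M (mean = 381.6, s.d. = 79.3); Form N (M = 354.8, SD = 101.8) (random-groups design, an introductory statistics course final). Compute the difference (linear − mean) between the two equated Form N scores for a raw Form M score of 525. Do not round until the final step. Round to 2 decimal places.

Mean-equated: 525 + (354.8 − 381.6) = 498.20
Linear-equated: (101.8/79.3)(525 − 381.6) + 354.8 = 538.887
Difference = 538.887 − 498.20 = 40.69

40.69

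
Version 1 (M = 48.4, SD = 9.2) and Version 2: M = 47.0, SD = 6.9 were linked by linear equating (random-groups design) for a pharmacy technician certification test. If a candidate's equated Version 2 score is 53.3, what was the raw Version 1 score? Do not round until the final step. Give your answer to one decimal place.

56.8

Invert y = (SD_Y/SD_X)(x − M_X) + M_Y:
x = (SD_X/SD_Y)(y − M_Y) + M_X = (9.2/6.9)(53.3 − 47.0) + 48.4
x = 1.333333 × 6.300 + 48.4 = 56.8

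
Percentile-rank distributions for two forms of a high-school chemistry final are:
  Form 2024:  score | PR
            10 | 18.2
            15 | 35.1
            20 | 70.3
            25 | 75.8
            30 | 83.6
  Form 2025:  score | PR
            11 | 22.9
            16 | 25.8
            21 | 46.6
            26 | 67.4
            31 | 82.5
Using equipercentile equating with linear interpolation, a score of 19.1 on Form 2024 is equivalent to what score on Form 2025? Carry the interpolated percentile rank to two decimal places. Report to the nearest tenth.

PR of 19.1 on Form 2024: 35.1 + (19.1 − 15)/(20 − 15) × (70.3 − 35.1) = 63.96
On Form 2025, PR 63.96 falls between score 21 (PR 46.6) and 26 (PR 67.4).
Interpolate: 21 + (63.96 − 46.6)/(67.4 − 46.6) × (26 − 21) = 25.2

25.2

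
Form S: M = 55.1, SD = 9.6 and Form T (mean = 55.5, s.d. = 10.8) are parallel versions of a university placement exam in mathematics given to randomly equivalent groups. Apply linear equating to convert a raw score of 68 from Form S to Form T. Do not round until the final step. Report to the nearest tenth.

70.0

Linear equating: y = (SD_Y/SD_X)(x − M_X) + M_Y
y = (10.8/9.6)(68 − 55.1) + 55.5
y = 1.125000 × 12.9 + 55.5 = 14.5125 + 55.5 = 70.0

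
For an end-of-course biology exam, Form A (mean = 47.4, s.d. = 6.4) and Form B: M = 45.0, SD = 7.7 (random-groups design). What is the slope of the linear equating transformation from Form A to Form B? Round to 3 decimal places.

A = SD_Y / SD_X = 7.7 / 6.4 = 1.203

1.203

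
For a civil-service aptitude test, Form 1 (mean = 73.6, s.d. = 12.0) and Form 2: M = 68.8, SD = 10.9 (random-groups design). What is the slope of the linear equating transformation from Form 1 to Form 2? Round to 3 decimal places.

0.908

A = SD_Y / SD_X = 10.9 / 12.0 = 0.908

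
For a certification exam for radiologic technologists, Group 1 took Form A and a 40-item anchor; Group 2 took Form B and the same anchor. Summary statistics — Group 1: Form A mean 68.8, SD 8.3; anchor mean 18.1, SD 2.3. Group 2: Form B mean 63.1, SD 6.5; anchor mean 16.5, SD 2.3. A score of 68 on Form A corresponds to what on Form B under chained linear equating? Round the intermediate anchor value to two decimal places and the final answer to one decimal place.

Form A → anchor (Group 1): v = (2.3/8.3)(68 − 68.8) + 18.1 = 17.88
anchor → Form B (Group 2): y = (6.5/2.3)(17.88 − 16.5) + 63.1 = 67.0

67.0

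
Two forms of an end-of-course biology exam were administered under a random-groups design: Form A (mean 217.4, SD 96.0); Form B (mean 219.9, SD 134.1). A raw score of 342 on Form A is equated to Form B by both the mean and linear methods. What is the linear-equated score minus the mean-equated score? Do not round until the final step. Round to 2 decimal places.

49.45

Mean-equated: 342 + (219.9 − 217.4) = 344.50
Linear-equated: (134.1/96.0)(342 − 217.4) + 219.9 = 393.951
Difference = 393.951 − 344.50 = 49.45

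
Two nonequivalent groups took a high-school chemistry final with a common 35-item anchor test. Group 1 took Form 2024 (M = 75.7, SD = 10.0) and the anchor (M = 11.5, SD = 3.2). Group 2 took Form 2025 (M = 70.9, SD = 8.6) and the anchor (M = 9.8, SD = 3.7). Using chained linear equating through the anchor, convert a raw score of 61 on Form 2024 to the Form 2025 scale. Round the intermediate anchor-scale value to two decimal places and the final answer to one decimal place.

Form 2024 → anchor (Group 1): v = (3.2/10.0)(61 − 75.7) + 11.5 = 6.80
anchor → Form 2025 (Group 2): y = (8.6/3.7)(6.80 − 9.8) + 70.9 = 63.9

63.9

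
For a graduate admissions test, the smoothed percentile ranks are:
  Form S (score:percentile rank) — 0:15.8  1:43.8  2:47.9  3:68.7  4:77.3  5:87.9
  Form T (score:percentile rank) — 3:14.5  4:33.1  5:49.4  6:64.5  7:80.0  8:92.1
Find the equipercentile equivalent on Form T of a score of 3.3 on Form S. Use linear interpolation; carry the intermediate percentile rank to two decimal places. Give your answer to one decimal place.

6.4

PR of 3.3 on Form S: 68.7 + (3.3 − 3)/(4 − 3) × (77.3 − 68.7) = 71.28
On Form T, PR 71.28 falls between score 6 (PR 64.5) and 7 (PR 80.0).
Interpolate: 6 + (71.28 − 64.5)/(80.0 − 64.5) × (7 − 6) = 6.4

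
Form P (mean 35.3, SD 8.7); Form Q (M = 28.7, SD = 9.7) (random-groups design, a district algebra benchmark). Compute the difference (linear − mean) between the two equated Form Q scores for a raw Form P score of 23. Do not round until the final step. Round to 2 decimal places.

Mean-equated: 23 + (28.7 − 35.3) = 16.40
Linear-equated: (9.7/8.7)(23 − 35.3) + 28.7 = 14.986
Difference = 14.986 − 16.40 = -1.41

-1.41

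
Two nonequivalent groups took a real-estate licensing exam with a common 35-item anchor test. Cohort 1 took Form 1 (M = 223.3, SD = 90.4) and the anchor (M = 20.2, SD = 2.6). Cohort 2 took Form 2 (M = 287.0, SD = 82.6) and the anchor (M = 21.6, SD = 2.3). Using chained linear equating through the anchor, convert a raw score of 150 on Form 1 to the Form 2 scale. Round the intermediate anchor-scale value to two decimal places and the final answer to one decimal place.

Form 1 → anchor (Cohort 1): v = (2.6/90.4)(150 − 223.3) + 20.2 = 18.09
anchor → Form 2 (Cohort 2): y = (82.6/2.3)(18.09 − 21.6) + 287.0 = 160.9

160.9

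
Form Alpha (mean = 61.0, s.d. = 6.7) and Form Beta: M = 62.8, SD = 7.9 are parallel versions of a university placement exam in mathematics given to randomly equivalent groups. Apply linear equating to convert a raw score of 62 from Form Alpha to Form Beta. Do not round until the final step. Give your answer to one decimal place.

64.0

Linear equating: y = (SD_Y/SD_X)(x − M_X) + M_Y
y = (7.9/6.7)(62 − 61.0) + 62.8
y = 1.179104 × 1.0 + 62.8 = 1.1791 + 62.8 = 64.0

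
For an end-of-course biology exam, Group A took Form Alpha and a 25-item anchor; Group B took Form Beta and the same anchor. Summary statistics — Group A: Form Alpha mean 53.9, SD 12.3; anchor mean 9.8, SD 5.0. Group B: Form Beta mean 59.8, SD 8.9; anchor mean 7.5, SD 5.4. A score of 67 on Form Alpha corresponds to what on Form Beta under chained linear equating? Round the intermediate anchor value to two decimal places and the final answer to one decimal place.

72.4

Form Alpha → anchor (Group A): v = (5.0/12.3)(67 − 53.9) + 9.8 = 15.13
anchor → Form Beta (Group B): y = (8.9/5.4)(15.13 − 7.5) + 59.8 = 72.4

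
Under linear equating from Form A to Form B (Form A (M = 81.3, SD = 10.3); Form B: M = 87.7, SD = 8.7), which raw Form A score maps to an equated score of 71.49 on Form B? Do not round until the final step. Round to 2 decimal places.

62.11

Invert y = (SD_Y/SD_X)(x − M_X) + M_Y:
x = (SD_X/SD_Y)(y − M_Y) + M_X = (10.3/8.7)(71.49 − 87.7) + 81.3
x = 1.183908 × -16.210 + 81.3 = 62.11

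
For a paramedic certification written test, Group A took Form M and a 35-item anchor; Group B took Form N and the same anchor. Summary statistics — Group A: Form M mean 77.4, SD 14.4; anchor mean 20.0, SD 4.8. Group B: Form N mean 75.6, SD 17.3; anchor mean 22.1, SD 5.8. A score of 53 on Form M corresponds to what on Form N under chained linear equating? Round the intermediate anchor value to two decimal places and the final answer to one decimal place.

Form M → anchor (Group A): v = (4.8/14.4)(53 − 77.4) + 20.0 = 11.87
anchor → Form N (Group B): y = (17.3/5.8)(11.87 − 22.1) + 75.6 = 45.1

45.1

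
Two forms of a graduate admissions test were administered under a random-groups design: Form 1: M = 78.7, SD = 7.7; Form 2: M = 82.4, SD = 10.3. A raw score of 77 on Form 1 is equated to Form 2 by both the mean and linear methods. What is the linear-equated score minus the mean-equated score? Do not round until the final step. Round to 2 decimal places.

Mean-equated: 77 + (82.4 − 78.7) = 80.70
Linear-equated: (10.3/7.7)(77 − 78.7) + 82.4 = 80.126
Difference = 80.126 − 80.70 = -0.57

-0.57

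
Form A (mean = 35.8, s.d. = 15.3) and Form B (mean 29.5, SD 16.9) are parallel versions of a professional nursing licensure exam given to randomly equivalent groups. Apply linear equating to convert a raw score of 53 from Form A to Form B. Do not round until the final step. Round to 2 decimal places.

48.50

Linear equating: y = (SD_Y/SD_X)(x − M_X) + M_Y
y = (16.9/15.3)(53 − 35.8) + 29.5
y = 1.104575 × 17.2 + 29.5 = 18.9987 + 29.5 = 48.50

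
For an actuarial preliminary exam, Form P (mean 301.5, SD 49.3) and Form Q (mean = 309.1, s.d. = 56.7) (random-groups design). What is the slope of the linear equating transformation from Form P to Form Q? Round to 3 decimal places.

1.150

A = SD_Y / SD_X = 56.7 / 49.3 = 1.150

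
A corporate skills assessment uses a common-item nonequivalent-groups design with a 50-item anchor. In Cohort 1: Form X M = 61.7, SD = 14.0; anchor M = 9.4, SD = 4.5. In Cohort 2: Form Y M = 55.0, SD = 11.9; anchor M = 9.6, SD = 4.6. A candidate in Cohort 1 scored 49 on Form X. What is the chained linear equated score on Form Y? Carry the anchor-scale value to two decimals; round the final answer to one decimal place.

43.9

Form X → anchor (Cohort 1): v = (4.5/14.0)(49 − 61.7) + 9.4 = 5.32
anchor → Form Y (Cohort 2): y = (11.9/4.6)(5.32 − 9.6) + 55.0 = 43.9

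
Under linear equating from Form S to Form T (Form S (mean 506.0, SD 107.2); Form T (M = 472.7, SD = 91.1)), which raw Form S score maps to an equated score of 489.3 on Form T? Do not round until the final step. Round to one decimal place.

525.5

Invert y = (SD_Y/SD_X)(x − M_X) + M_Y:
x = (SD_X/SD_Y)(y − M_Y) + M_X = (107.2/91.1)(489.3 − 472.7) + 506.0
x = 1.176729 × 16.600 + 506.0 = 525.5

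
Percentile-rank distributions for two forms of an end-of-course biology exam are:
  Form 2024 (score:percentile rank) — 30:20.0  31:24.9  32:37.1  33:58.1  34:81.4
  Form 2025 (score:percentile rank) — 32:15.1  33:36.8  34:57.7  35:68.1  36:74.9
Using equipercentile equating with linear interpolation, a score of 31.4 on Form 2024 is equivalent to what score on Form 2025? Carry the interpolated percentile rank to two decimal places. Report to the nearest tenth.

32.7

PR of 31.4 on Form 2024: 24.9 + (31.4 − 31)/(32 − 31) × (37.1 − 24.9) = 29.78
On Form 2025, PR 29.78 falls between score 32 (PR 15.1) and 33 (PR 36.8).
Interpolate: 32 + (29.78 − 15.1)/(36.8 − 15.1) × (33 − 32) = 32.7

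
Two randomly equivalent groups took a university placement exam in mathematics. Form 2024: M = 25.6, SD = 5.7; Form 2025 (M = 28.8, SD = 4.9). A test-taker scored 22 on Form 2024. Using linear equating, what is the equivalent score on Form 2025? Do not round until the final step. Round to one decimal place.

Linear equating: y = (SD_Y/SD_X)(x − M_X) + M_Y
y = (4.9/5.7)(22 − 25.6) + 28.8
y = 0.859649 × -3.6 + 28.8 = -3.0947 + 28.8 = 25.7

25.7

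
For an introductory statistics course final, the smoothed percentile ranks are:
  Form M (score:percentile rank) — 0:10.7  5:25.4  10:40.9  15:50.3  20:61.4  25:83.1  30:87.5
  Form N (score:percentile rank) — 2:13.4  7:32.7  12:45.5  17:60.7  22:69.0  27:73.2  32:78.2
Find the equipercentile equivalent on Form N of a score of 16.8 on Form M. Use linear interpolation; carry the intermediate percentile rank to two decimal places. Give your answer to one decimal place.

PR of 16.8 on Form M: 50.3 + (16.8 − 15)/(20 − 15) × (61.4 − 50.3) = 54.30
On Form N, PR 54.30 falls between score 12 (PR 45.5) and 17 (PR 60.7).
Interpolate: 12 + (54.30 − 45.5)/(60.7 − 45.5) × (17 − 12) = 14.9

14.9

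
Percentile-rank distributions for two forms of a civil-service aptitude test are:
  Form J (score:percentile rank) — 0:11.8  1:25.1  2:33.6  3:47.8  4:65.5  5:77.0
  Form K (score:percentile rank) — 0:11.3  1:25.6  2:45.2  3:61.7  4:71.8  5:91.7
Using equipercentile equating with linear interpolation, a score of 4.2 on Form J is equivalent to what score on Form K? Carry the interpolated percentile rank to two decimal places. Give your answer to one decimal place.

PR of 4.2 on Form J: 65.5 + (4.2 − 4)/(5 − 4) × (77.0 − 65.5) = 67.80
On Form K, PR 67.80 falls between score 3 (PR 61.7) and 4 (PR 71.8).
Interpolate: 3 + (67.80 − 61.7)/(71.8 − 61.7) × (4 − 3) = 3.6

3.6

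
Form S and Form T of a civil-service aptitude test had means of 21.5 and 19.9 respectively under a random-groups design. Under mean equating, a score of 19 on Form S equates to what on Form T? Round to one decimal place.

17.4

Mean equating: y = x + (M_Y − M_X) = 19 + (19.9 − 21.5) = 17.4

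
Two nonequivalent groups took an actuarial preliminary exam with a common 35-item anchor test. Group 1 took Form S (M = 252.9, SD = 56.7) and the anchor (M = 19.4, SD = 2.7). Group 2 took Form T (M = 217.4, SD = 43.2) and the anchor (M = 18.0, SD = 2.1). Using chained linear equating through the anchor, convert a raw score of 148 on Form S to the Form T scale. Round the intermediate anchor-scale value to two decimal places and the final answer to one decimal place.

Form S → anchor (Group 1): v = (2.7/56.7)(148 − 252.9) + 19.4 = 14.40
anchor → Form T (Group 2): y = (43.2/2.1)(14.40 − 18.0) + 217.4 = 143.3

143.3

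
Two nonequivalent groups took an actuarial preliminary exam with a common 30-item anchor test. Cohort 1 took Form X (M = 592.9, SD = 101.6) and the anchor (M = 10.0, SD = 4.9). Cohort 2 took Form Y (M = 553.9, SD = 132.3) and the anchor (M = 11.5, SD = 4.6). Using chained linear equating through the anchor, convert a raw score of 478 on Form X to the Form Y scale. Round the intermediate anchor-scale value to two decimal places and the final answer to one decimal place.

Form X → anchor (Cohort 1): v = (4.9/101.6)(478 − 592.9) + 10.0 = 4.46
anchor → Form Y (Cohort 2): y = (132.3/4.6)(4.46 − 11.5) + 553.9 = 351.4

351.4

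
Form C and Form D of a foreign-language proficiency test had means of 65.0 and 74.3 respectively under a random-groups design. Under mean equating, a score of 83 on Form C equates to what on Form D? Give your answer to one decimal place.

Mean equating: y = x + (M_Y − M_X) = 83 + (74.3 − 65.0) = 92.3

92.3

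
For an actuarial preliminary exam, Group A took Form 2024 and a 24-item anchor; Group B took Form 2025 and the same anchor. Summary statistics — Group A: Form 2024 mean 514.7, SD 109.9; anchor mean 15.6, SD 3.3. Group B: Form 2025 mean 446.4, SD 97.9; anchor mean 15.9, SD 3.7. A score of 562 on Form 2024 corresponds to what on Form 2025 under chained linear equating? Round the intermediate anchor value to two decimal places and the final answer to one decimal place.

Form 2024 → anchor (Group A): v = (3.3/109.9)(562 − 514.7) + 15.6 = 17.02
anchor → Form 2025 (Group B): y = (97.9/3.7)(17.02 − 15.9) + 446.4 = 476.0

476.0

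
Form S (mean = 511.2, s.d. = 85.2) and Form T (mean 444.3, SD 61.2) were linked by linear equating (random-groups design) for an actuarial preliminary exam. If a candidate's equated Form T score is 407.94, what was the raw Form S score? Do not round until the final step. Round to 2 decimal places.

460.58

Invert y = (SD_Y/SD_X)(x − M_X) + M_Y:
x = (SD_X/SD_Y)(y − M_Y) + M_X = (85.2/61.2)(407.94 − 444.3) + 511.2
x = 1.392157 × -36.360 + 511.2 = 460.58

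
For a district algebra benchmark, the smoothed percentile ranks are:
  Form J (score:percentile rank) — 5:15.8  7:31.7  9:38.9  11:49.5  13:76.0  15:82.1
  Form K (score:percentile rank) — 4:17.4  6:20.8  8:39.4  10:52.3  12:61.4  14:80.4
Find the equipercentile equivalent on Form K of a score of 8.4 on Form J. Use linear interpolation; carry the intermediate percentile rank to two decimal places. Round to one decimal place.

PR of 8.4 on Form J: 31.7 + (8.4 − 7)/(9 − 7) × (38.9 − 31.7) = 36.74
On Form K, PR 36.74 falls between score 6 (PR 20.8) and 8 (PR 39.4).
Interpolate: 6 + (36.74 − 20.8)/(39.4 − 20.8) × (8 − 6) = 7.7

7.7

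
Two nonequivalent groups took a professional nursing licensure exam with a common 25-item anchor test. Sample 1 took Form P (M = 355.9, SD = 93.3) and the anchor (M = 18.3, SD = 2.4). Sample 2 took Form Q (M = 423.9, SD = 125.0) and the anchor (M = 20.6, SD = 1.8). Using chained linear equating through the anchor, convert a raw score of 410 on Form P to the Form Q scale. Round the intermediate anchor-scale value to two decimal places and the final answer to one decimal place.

Form P → anchor (Sample 1): v = (2.4/93.3)(410 − 355.9) + 18.3 = 19.69
anchor → Form Q (Sample 2): y = (125.0/1.8)(19.69 − 20.6) + 423.9 = 360.7

360.7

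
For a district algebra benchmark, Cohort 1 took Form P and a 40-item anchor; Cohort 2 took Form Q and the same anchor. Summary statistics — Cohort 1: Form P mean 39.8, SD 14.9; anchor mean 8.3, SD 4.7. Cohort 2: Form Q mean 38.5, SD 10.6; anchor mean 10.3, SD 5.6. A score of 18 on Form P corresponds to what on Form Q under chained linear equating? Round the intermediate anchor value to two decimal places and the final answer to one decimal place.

Form P → anchor (Cohort 1): v = (4.7/14.9)(18 − 39.8) + 8.3 = 1.42
anchor → Form Q (Cohort 2): y = (10.6/5.6)(1.42 − 10.3) + 38.5 = 21.7

21.7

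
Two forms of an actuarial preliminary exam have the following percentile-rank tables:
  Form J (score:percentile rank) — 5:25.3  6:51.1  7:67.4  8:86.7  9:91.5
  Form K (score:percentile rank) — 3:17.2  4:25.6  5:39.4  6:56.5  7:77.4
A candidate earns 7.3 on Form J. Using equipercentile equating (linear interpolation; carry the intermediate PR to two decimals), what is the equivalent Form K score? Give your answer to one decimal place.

PR of 7.3 on Form J: 67.4 + (7.3 − 7)/(8 − 7) × (86.7 − 67.4) = 73.19
On Form K, PR 73.19 falls between score 6 (PR 56.5) and 7 (PR 77.4).
Interpolate: 6 + (73.19 − 56.5)/(77.4 − 56.5) × (7 − 6) = 6.8

6.8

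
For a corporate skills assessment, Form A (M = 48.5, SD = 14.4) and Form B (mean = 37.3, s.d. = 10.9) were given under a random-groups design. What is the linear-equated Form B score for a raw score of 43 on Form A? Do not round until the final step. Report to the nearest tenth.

33.1

Linear equating: y = (SD_Y/SD_X)(x − M_X) + M_Y
y = (10.9/14.4)(43 − 48.5) + 37.3
y = 0.756944 × -5.5 + 37.3 = -4.1632 + 37.3 = 33.1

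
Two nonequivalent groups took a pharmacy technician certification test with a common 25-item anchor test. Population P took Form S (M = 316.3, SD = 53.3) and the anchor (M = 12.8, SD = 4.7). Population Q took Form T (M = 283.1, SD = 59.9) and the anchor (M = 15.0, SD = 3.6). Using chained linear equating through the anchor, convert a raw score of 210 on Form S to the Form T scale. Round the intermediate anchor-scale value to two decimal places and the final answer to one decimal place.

Form S → anchor (Population P): v = (4.7/53.3)(210 − 316.3) + 12.8 = 3.43
anchor → Form T (Population Q): y = (59.9/3.6)(3.43 − 15.0) + 283.1 = 90.6

90.6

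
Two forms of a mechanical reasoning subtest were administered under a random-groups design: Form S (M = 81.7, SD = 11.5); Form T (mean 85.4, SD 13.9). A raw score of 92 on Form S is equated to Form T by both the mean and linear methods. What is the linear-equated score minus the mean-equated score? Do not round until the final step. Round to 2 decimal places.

Mean-equated: 92 + (85.4 − 81.7) = 95.70
Linear-equated: (13.9/11.5)(92 − 81.7) + 85.4 = 97.850
Difference = 97.850 − 95.70 = 2.15

2.15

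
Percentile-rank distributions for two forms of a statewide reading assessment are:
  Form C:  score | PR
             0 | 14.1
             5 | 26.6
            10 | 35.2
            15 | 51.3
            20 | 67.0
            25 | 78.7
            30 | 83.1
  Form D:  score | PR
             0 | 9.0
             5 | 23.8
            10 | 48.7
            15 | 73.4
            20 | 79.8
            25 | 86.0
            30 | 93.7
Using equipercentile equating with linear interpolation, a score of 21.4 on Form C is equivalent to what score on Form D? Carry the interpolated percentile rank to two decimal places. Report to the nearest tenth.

14.4

PR of 21.4 on Form C: 67.0 + (21.4 − 20)/(25 − 20) × (78.7 − 67.0) = 70.28
On Form D, PR 70.28 falls between score 10 (PR 48.7) and 15 (PR 73.4).
Interpolate: 10 + (70.28 − 48.7)/(73.4 − 48.7) × (15 − 10) = 14.4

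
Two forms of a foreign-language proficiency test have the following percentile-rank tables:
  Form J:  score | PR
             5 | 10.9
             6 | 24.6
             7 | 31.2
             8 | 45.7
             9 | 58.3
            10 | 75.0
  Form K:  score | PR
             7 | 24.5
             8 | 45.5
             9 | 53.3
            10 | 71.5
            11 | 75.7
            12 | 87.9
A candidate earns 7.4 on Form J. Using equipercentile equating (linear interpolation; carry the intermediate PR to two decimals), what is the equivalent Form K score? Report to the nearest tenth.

PR of 7.4 on Form J: 31.2 + (7.4 − 7)/(8 − 7) × (45.7 − 31.2) = 37.00
On Form K, PR 37.00 falls between score 7 (PR 24.5) and 8 (PR 45.5).
Interpolate: 7 + (37.00 − 24.5)/(45.5 − 24.5) × (8 − 7) = 7.6

7.6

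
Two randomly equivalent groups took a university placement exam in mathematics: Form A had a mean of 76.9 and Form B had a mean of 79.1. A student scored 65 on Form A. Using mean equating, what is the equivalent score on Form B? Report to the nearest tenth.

67.2

Mean equating: y = x + (M_Y − M_X) = 65 + (79.1 − 76.9) = 67.2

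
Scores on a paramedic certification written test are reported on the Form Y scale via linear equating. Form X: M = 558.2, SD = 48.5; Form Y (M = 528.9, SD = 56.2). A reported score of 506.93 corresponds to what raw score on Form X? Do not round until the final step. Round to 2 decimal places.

Invert y = (SD_Y/SD_X)(x − M_X) + M_Y:
x = (SD_X/SD_Y)(y − M_Y) + M_X = (48.5/56.2)(506.93 − 528.9) + 558.2
x = 0.862989 × -21.970 + 558.2 = 539.24

539.24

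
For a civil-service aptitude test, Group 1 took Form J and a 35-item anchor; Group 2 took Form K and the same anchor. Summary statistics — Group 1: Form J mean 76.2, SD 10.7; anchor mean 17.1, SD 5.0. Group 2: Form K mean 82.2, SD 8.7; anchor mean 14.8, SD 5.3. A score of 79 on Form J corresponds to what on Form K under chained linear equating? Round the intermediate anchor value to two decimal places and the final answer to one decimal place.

88.1

Form J → anchor (Group 1): v = (5.0/10.7)(79 − 76.2) + 17.1 = 18.41
anchor → Form K (Group 2): y = (8.7/5.3)(18.41 − 14.8) + 82.2 = 88.1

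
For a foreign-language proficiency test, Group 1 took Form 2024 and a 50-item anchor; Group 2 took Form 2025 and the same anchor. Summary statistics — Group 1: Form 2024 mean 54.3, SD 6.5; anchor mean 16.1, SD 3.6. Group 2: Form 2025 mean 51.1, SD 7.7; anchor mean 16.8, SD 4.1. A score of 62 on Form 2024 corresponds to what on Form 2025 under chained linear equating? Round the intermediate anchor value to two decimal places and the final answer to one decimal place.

57.8

Form 2024 → anchor (Group 1): v = (3.6/6.5)(62 − 54.3) + 16.1 = 20.36
anchor → Form 2025 (Group 2): y = (7.7/4.1)(20.36 − 16.8) + 51.1 = 57.8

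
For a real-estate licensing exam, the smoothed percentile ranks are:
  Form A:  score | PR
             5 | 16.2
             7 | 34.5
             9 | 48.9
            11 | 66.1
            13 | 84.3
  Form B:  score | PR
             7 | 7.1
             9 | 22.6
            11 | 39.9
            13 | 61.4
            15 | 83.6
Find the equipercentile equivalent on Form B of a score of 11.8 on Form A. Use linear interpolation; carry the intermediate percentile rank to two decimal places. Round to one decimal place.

PR of 11.8 on Form A: 66.1 + (11.8 − 11)/(13 − 11) × (84.3 − 66.1) = 73.38
On Form B, PR 73.38 falls between score 13 (PR 61.4) and 15 (PR 83.6).
Interpolate: 13 + (73.38 − 61.4)/(83.6 − 61.4) × (15 − 13) = 14.1

14.1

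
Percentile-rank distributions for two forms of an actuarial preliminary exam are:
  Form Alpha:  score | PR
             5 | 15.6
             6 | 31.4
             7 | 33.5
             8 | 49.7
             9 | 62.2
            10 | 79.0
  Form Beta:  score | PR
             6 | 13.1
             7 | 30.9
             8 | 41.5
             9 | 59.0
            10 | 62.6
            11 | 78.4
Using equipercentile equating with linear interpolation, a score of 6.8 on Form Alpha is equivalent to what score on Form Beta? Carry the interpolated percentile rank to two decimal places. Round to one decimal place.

7.2

PR of 6.8 on Form Alpha: 31.4 + (6.8 − 6)/(7 − 6) × (33.5 − 31.4) = 33.08
On Form Beta, PR 33.08 falls between score 7 (PR 30.9) and 8 (PR 41.5).
Interpolate: 7 + (33.08 − 30.9)/(41.5 − 30.9) × (8 − 7) = 7.2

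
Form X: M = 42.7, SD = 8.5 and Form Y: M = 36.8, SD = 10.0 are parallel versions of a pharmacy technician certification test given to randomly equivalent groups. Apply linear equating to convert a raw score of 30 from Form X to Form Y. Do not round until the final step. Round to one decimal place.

21.9

Linear equating: y = (SD_Y/SD_X)(x − M_X) + M_Y
y = (10.0/8.5)(30 − 42.7) + 36.8
y = 1.176471 × -12.7 + 36.8 = -14.9412 + 36.8 = 21.9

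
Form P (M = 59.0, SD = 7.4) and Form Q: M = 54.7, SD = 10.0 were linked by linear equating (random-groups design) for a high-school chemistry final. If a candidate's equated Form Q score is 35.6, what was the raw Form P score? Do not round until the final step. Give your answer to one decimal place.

Invert y = (SD_Y/SD_X)(x − M_X) + M_Y:
x = (SD_X/SD_Y)(y − M_Y) + M_X = (7.4/10.0)(35.6 − 54.7) + 59.0
x = 0.740000 × -19.100 + 59.0 = 44.9

44.9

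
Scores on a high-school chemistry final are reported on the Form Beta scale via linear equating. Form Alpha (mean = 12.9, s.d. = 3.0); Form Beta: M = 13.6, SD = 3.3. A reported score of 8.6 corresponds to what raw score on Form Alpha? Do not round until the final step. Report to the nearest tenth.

Invert y = (SD_Y/SD_X)(x − M_X) + M_Y:
x = (SD_X/SD_Y)(y − M_Y) + M_X = (3.0/3.3)(8.6 − 13.6) + 12.9
x = 0.909091 × -5.000 + 12.9 = 8.4

8.4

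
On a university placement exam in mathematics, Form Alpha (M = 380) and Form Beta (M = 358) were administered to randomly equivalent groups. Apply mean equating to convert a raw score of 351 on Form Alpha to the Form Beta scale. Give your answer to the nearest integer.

Mean equating: y = x + (M_Y − M_X) = 351 + (358 − 380) = 329

329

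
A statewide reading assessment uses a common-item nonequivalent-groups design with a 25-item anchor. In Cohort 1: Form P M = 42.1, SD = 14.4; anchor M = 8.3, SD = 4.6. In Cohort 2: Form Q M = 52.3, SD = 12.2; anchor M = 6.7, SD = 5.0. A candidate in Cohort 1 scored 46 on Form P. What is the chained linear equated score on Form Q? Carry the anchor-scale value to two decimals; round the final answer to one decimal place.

59.3

Form P → anchor (Cohort 1): v = (4.6/14.4)(46 − 42.1) + 8.3 = 9.55
anchor → Form Q (Cohort 2): y = (12.2/5.0)(9.55 − 6.7) + 52.3 = 59.3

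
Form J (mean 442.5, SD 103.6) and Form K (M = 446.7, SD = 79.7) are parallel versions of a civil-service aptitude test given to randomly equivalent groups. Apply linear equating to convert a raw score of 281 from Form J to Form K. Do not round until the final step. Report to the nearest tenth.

322.5

Linear equating: y = (SD_Y/SD_X)(x − M_X) + M_Y
y = (79.7/103.6)(281 − 442.5) + 446.7
y = 0.769305 × -161.5 + 446.7 = -124.2428 + 446.7 = 322.5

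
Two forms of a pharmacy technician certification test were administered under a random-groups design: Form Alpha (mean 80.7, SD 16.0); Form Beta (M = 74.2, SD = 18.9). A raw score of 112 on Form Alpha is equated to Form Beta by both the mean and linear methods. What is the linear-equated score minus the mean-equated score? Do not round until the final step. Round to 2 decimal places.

Mean-equated: 112 + (74.2 − 80.7) = 105.50
Linear-equated: (18.9/16.0)(112 − 80.7) + 74.2 = 111.173
Difference = 111.173 − 105.50 = 5.67

5.67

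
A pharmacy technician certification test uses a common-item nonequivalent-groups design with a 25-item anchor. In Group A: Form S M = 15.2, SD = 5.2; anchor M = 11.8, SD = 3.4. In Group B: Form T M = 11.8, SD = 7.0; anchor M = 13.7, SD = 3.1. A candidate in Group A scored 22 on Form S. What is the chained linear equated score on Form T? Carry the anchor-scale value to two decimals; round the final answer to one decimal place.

17.6

Form S → anchor (Group A): v = (3.4/5.2)(22 − 15.2) + 11.8 = 16.25
anchor → Form T (Group B): y = (7.0/3.1)(16.25 − 13.7) + 11.8 = 17.6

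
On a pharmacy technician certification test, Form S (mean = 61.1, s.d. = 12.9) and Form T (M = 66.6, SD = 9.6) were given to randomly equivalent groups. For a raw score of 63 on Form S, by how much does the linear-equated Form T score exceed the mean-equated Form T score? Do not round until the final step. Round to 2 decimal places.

-0.49

Mean-equated: 63 + (66.6 − 61.1) = 68.50
Linear-equated: (9.6/12.9)(63 − 61.1) + 66.6 = 68.014
Difference = 68.014 − 68.50 = -0.49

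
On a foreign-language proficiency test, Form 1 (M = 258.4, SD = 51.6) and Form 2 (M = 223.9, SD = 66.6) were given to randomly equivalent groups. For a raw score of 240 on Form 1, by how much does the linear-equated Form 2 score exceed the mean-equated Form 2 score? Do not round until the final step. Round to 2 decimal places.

Mean-equated: 240 + (223.9 − 258.4) = 205.50
Linear-equated: (66.6/51.6)(240 − 258.4) + 223.9 = 200.151
Difference = 200.151 − 205.50 = -5.35

-5.35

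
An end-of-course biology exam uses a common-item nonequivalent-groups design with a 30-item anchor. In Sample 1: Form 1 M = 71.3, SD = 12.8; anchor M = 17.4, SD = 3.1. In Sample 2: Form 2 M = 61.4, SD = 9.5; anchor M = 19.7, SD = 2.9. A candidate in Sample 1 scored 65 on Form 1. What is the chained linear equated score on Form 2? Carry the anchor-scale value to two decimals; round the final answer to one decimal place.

Form 1 → anchor (Sample 1): v = (3.1/12.8)(65 − 71.3) + 17.4 = 15.87
anchor → Form 2 (Sample 2): y = (9.5/2.9)(15.87 − 19.7) + 61.4 = 48.9

48.9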